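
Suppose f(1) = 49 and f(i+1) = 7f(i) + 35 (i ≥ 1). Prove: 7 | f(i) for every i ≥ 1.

Base case: f(1) = 49 = 7·7, so 7 | f(1).
Assume 7 | f(j), so f(j) = 7t for some integer t.
Then f(j+1) = 7f(j) + 35 = 7·(7t) + 35 = 7(7t + 5), so 7 | f(j+1).
By induction, 7 | f(i) for all i ≥ 1.

7 | f(i)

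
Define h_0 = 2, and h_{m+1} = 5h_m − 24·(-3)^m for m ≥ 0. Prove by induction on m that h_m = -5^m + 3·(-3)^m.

Base case: h_0 = 2, and -5^0 + 3·(-3)^0 = -1 + 3 = 2.
Assume h_k = -5^k + 3·(-3)^k for some k ≥ 0.
Then h_{k+1} = 5h_k − 24·(-3)^k = 5·(-5^k + 3·(-3)^k) − 24·(-3)^k = -5^{k+1} + 15·(-3)^k − 24·(-3)^k = -5^{k+1} − 9·(-3)^k = -5^{k+1} + 3·(-3)^{k+1}.
So the formula holds for k+1, and by induction h_m = -5^m + 3·(-3)^m for all m ≥ 0.

h_m = -5^m + 3·(-3)^m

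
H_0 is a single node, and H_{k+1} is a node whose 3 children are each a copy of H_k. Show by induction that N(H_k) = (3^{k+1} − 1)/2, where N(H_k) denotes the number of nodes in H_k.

Base case: N(H_0) = 1, and (3^{0+1} − 1)/2 = 1.
Assume N(H_r) = (3^{r+1} − 1)/2.
Then N(H_{r+1}) = 1 + 3N(H_r) = 1 + 3·(3^{r+1} − 1)/2 = 1 + (3^{r+2} − 3)/2 = (2 + 3^{r+2} − 3)/2 = (3^{r+2} − 1)/2.
This completes the inductive step, so N(H_k) = (3^{k+1} − 1)/2 for all k ≥ 0.

N(H_k) = (3^{k+1} − 1)/2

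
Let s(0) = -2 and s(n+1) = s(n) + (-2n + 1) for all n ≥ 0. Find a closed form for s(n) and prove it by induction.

Claim: s(n) = -n^2 + 2n − 2.

Base case: s(0) = -2, and -0^2 + 2·0 − 2 = -2.
Assume s(j) = -j^2 + 2j − 2.
Then s(j+1) = s(j) + (-2j + 1) = (-j^2 + 2j − 2) + (-2j + 1) = -j^2 − 1,
and -(j+1)^2 + 2·(j+1) − 2 = -j^2 − 1.
Hence s(n) = -n^2 + 2n − 2 for every n ≥ 0, by induction.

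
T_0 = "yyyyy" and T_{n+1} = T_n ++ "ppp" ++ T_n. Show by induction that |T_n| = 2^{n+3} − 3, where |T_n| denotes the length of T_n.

Base case: |T_0| = 5, and 2^{0+3} − 3 = 5.
Assume |T_j| = 2^{j+3} − 3.
Then |T_{j+1}| = |T_j| + 3 + |T_j| = 2|T_j| + 3 = 2(2^{j+3} − 3) + 3 = 2^{j+1+3} − 6 + 3 = 2^{j+1+3} − 3.
This completes the inductive step, so |T_n| = 2^{n+3} − 3 for all n ≥ 0.

|T_n| = 2^{n+3} − 3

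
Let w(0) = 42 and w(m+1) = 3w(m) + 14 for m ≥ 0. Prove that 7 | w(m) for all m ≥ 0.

Base case: w(0) = 42 = 7·6, so 7 | w(0).
Assume 7 | w(j), so w(j) = 7t for some integer t.
Then w(j+1) = 3w(j) + 14 = 3·(7t) + 14 = 7(3t + 2), so 7 | w(j+1).
By induction, 7 | w(m) for all m ≥ 0.

7 | w(m)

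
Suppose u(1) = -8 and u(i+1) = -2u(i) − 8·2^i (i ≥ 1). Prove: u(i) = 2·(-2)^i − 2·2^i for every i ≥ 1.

Base case: u(1) = -8, and 2·(-2)^1 − 2·2^1 = -4 − 4 = -8.
Assume u(j) = 2·(-2)^j − 2·2^j for some j ≥ 1.
Then u(j+1) = -2u(j) − 8·2^j = -2·(2·(-2)^j − 2·2^j) − 8·2^j = 2·(-2)^{j+1} + 4·2^j − 8·2^j = 2·(-2)^{j+1} − 4·2^j = 2·(-2)^{j+1} − 2·2^{j+1}.
So the formula holds for j+1, and by induction u(i) = 2·(-2)^i − 2·2^i for all i ≥ 1.

u(i) = 2·(-2)^i − 2·2^i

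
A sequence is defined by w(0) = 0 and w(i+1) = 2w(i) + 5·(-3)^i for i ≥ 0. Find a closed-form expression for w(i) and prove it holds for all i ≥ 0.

Claim: w(i) = 2^i − (-3)^i.

Base case: w(0) = 0, and 2^0 − (-3)^0 = 1 − 1 = 0.
Assume w(j) = 2^j − (-3)^j for some j ≥ 0.
Then w(j+1) = 2w(j) + 5·(-3)^j = 2·(2^j − (-3)^j) + 5·(-3)^j = 2^{j+1} − 2·(-3)^j + 5·(-3)^j = 2^{j+1} + 3·(-3)^j = 2^{j+1} − (-3)^{j+1}.
So the formula holds for j+1, and by induction w(i) = 2^i − (-3)^i for all i ≥ 0.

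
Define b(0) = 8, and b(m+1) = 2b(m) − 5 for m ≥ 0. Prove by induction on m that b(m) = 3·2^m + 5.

Base case: b(0) = 8, and 3·2^0 + 5 = 3 + 5 = 8.
Assume b(k) = 3·2^k + 5 for some k ≥ 0.
Then b(k+1) = 2b(k) − 5 = 2·(3·2^k + 5) − 5 = 6·2^k + 10 − 5 = 3·2^{k+1} + 5.
So the formula holds for k+1, and by induction b(m) = 3·2^m + 5 for all m ≥ 0.

b(m) = 3·2^m + 5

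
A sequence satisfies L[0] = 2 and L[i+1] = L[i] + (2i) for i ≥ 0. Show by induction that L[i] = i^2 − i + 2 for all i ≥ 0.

Base case: L[0] = 2, and 0^2 − 0 + 2 = 2.
Assume L[j] = j^2 − j + 2.
Then L[j+1] = L[j] + (2j) = (j^2 − j + 2) + (2j) = j^2 + j + 2,
and (j+1)^2 − (j+1) + 2 = j^2 + j + 2.
This completes the inductive step, so L[i] = i^2 − i + 2 for all i ≥ 0.

L[i] = i^2 − i + 2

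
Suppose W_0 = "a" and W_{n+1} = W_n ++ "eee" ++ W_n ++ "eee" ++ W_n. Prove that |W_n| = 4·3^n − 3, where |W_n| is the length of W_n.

Base case: |W_0| = 1, and 4·3^0 − 3 = 1.
Assume |W_m| = 4·3^m − 3.
Then |W_{m+1}| = 3|W_m| + 6 = 3(4·3^m − 3) + 6 = 4·3^{m+1} − 9 + 6 = 4·3^{m+1} − 3.
By induction, |W_n| = 4·3^n − 3 for all n ≥ 0.

|W_n| = 4·3^n − 3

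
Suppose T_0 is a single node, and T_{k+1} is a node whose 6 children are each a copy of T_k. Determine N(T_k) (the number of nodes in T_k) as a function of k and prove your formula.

Claim: N(T_k) = (6^{k+1} − 1)/5.

Base case: N(T_0) = 1, and (6^{0+1} − 1)/5 = 1.
Assume N(T_r) = (6^{r+1} − 1)/5.
Then N(T_{r+1}) = 1 + 6N(T_r) = 1 + 6·(6^{r+1} − 1)/5 = 1 + (6^{r+2} − 6)/5 = (5 + 6^{r+2} − 6)/5 = (6^{r+2} − 1)/5.
So the formula holds for r+1, and by induction N(T_k) = (6^{k+1} − 1)/5 for all k ≥ 0.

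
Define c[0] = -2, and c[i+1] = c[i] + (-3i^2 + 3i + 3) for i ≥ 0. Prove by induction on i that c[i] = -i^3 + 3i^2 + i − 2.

Base case: c[0] = -2, and -0^3 + 3·0^2 + 0 − 2 = -2.
Assume c[r] = -r^3 + 3r^2 + r − 2.
Then c[r+1] = c[r] + (-3r^2 + 3r + 3) = (-r^3 + 3r^2 + r − 2) + (-3r^2 + 3r + 3) = -r^3 + 4r + 1,
and -(r+1)^3 + 3·(r+1)^2 + (r+1) − 2 = -r^3 + 4r + 1.
By induction, c[i] = -i^3 + 3i^2 + i − 2 for all i ≥ 0.

c[i] = -i^3 + 3i^2 + i − 2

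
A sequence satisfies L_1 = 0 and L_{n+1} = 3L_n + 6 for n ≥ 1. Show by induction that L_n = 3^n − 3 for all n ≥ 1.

Base case: L_1 = 0, and 3^1 − 3 = 3 − 3 = 0.
Assume L_k = 3^k − 3 for some k ≥ 1.
Then L_{k+1} = 3L_k + 6 = 3·(3^k − 3) + 6 = 3^{k+1} − 9 + 6 = 3^{k+1} − 3.
So the formula holds for k+1, and by induction L_n = 3^n − 3 for all n ≥ 1.

L_n = 3^n − 3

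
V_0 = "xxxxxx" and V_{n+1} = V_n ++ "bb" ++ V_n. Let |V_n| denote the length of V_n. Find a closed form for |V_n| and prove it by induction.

Claim: |V_n| = 2^{n+3} − 2.

Base case: |V_0| = 6, and 2^{0+3} − 2 = 6.
Assume |V_r| = 2^{r+3} − 2.
Then |V_{r+1}| = |V_r| + 2 + |V_r| = 2|V_r| + 2 = 2(2^{r+3} − 2) + 2 = 2^{r+1+3} − 4 + 2 = 2^{r+1+3} − 2.
So the formula holds for r+1, and by induction |V_n| = 2^{n+3} − 2 for all n ≥ 0.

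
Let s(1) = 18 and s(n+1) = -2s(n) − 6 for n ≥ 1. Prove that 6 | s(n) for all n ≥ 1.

Base case: s(1) = 18 = 6·3, so 6 | s(1).
Assume 6 | s(j), so s(j) = 6t for some integer t.
Then s(j+1) = -2s(j) − 6 = -2·(6t) − 6 = 6(-2t − 1), so 6 | s(j+1).
So the property holds for j+1, and by induction 6 | s(n) for all n ≥ 1.

6 | s(n)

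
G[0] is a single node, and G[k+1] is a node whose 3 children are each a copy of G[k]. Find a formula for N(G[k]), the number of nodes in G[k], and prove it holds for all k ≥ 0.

Claim: N(G[k]) = (3^{k+1} − 1)/2.

Base case: N(G[0]) = 1, and (3^{0+1} − 1)/2 = 1.
Assume N(G[m]) = (3^{m+1} − 1)/2.
Then N(G[m+1]) = 1 + 3N(G[m]) = 1 + 3·(3^{m+1} − 1)/2 = 1 + (3^{m+2} − 3)/2 = (2 + 3^{m+2} − 3)/2 = (3^{m+2} − 1)/2.
By induction, N(G[k]) = (3^{k+1} − 1)/2 for all k ≥ 0.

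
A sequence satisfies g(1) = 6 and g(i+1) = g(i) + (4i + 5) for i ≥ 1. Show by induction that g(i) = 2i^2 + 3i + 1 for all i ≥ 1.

Base case: g(1) = 6, and 2·1^2 + 3·1 + 1 = 6.
Assume g(r) = 2r^2 + 3r + 1.
Then g(r+1) = g(r) + (4r + 5) = (2r^2 + 3r + 1) + (4r + 5) = 2r^2 + 7r + 6,
and 2·(r+1)^2 + 3·(r+1) + 1 = 2r^2 + 7r + 6.
Hence g(i) = 2i^2 + 3i + 1 for every i ≥ 1, by induction.

g(i) = 2i^2 + 3i + 1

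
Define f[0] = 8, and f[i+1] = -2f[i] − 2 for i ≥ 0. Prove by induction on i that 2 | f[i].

Base case: f[0] = 8 = 2·4, so 2 | f[0].
Assume 2 | f[j], so f[j] = 2t for some integer t.
Then f[j+1] = -2f[j] − 2 = -2·(2t) − 2 = 2(-2t − 1), so 2 | f[j+1].
This completes the inductive step, so 2 | f[i] for all i ≥ 0.

2 | f[i]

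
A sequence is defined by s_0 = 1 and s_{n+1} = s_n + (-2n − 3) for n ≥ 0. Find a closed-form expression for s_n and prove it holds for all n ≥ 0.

Claim: s_n = -n^2 − 2n + 1.

Base case: s_0 = 1, and -0^2 − 2·0 + 1 = 1.
Assume s_m = -m^2 − 2m + 1.
Then s_{m+1} = s_m + (-2m − 3) = (-m^2 − 2m + 1) + (-2m − 3) = -m^2 − 4m − 2,
and -(m+1)^2 − 2·(m+1) + 1 = -m^2 − 4m − 2.
This completes the inductive step, so s_n = -n^2 − 2n + 1 for all n ≥ 0.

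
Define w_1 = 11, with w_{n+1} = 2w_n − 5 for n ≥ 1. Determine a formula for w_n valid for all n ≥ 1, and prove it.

Claim: w_n = 3·2^n + 5.

Base case: w_1 = 11, and 3·2^1 + 5 = 6 + 5 = 11.
Assume w_r = 3·2^r + 5 for some r ≥ 1.
Then w_{r+1} = 2w_r − 5 = 2·(3·2^r + 5) − 5 = 6·2^r + 10 − 5 = 3·2^{r+1} + 5.
By induction, w_n = 3·2^n + 5 for all n ≥ 1.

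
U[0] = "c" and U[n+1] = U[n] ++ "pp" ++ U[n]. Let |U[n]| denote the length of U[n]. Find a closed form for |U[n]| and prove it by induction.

Claim: |U[n]| = 3·2^n − 2.

Base case: |U[0]| = 1, and 3·2^0 − 2 = 1.
Assume |U[j]| = 3·2^j − 2.
Then |U[j+1]| = |U[j]| + 2 + |U[j]| = 2|U[j]| + 2 = 2(3·2^j − 2) + 2 = 3·2^{j+1} − 4 + 2 = 3·2^{j+1} − 2.
This completes the inductive step, so |U[n]| = 3·2^n − 2 for all n ≥ 0.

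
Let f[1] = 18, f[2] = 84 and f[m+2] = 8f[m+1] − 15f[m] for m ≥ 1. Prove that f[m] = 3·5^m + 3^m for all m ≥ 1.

Base cases: f[1] = 18 and 3·5^1 + 3^1 = 18; f[2] = 84 and 3·5^2 + 3^2 = 84.
Assume f[j] = 3·5^j + 3^j for all 1 ≤ j ≤ r, where r ≥ 2.
Then f[r+1] = 8f[r] − 15f[r−1] = 8·(3·5^r + 3^r) − 15·(3·5^{r−1} + 3^{r−1}) = 3·(8·5 − 15)5^{r−1} + (8·3 − 15)3^{r−1} = 75·5^{r−1} + 9·3^{r−1} = 3·5^{r+1} + 3^{r+1}.
So the formula holds for r+1, and by strong induction f[m] = 3·5^m + 3^m for all m ≥ 1.

f[m] = 3·5^m + 3^m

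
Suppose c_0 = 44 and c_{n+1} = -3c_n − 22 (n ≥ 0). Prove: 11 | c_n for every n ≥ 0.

Base case: c_0 = 44 = 11·4, so 11 | c_0.
Assume 11 | c_r, so c_r = 11t for some integer t.
Then c_{r+1} = -3c_r − 22 = -3·(11t) − 22 = 11(-3t − 2), so 11 | c_{r+1}.
This completes the inductive step, so 11 | c_n for all n ≥ 0.

11 | c_n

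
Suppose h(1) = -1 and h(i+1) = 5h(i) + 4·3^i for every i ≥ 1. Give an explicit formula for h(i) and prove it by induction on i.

Claim: h(i) = 5^i − 2·3^i.

Base case: h(1) = -1, and 5^1 − 2·3^1 = 5 − 6 = -1.
Assume h(j) = 5^j − 2·3^j for some j ≥ 1.
Then h(j+1) = 5h(j) + 4·3^j = 5·(5^j − 2·3^j) + 4·3^j = 5^{j+1} − 10·3^j + 4·3^j = 5^{j+1} − 6·3^j = 5^{j+1} − 2·3^{j+1}.
So the formula holds for j+1, and by induction h(i) = 5^i − 2·3^i for all i ≥ 1.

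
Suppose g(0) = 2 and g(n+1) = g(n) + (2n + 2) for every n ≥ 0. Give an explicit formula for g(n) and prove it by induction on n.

Claim: g(n) = n^2 + n + 2.

Base case: g(0) = 2, and 0^2 + 0 + 2 = 2.
Assume g(j) = j^2 + j + 2.
Then g(j+1) = g(j) + (2j + 2) = (j^2 + j + 2) + (2j + 2) = j^2 + 3j + 4,
and (j+1)^2 + (j+1) + 2 = j^2 + 3j + 4.
By induction, g(n) = n^2 + n + 2 for all n ≥ 0.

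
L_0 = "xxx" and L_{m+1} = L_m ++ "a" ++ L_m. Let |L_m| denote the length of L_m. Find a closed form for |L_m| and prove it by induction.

Claim: |L_m| = 2^{m+2} − 1.

Base case: |L_0| = 3, and 2^{0+2} − 1 = 3.
Assume |L_r| = 2^{r+2} − 1.
Then |L_{r+1}| = |L_r| + 1 + |L_r| = 2|L_r| + 1 = 2(2^{r+2} − 1) + 1 = 2^{r+3} − 2 + 1 = 2^{r+3} − 1.
This completes the inductive step, so |L_m| = 2^{m+2} − 1 for all m ≥ 0.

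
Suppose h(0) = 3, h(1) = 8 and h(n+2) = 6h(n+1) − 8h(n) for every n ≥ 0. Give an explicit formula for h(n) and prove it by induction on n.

Claim: h(n) = 2·2^n + 4^n.

Base cases: h(0) = 3 and 2·2^0 + 4^0 = 3; h(1) = 8 and 2·2^1 + 4^1 = 8.
Assume h(j) = 2·2^j + 4^j for all 0 ≤ j ≤ k, where k ≥ 1.
Then h(k+1) = 6h(k) − 8h(k−1) = 6·(2·2^k + 4^k) − 8·(2·2^{k−1} + 4^{k−1}) = 2·(6·2 − 8)2^{k−1} + (6·4 − 8)4^{k−1} = 8·2^{k−1} + 16·4^{k−1} = 2·2^{k+1} + 4^{k+1}.
Hence h(n) = 2·2^n + 4^n for every n ≥ 0, by strong induction.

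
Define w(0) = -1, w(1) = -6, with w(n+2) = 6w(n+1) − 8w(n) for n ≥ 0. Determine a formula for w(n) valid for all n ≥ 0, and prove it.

Claim: w(n) = 2^n − 2·4^n.

Base cases: w(0) = -1 and 2^0 − 2·4^0 = -1; w(1) = -6 and 2^1 − 2·4^1 = -6.
Assume w(i) = 2^i − 2·4^i for all 0 ≤ i ≤ j, where j ≥ 1.
Then w(j+1) = 6w(j) − 8w(j−1) = 6·(2^j − 2·4^j) − 8·(2^{j−1} − 2·4^{j−1}) = (6·2 − 8)2^{j−1} − 2·(6·4 − 8)4^{j−1} = 4·2^{j−1} − 32·4^{j−1} = 2^{j+1} − 2·4^{j+1}.
This completes the inductive step, so w(n) = 2^n − 2·4^n for all n ≥ 0.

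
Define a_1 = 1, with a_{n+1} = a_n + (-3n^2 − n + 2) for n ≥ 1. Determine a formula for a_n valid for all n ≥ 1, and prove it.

Claim: a_n = -n^3 + n^2 + 2n − 1.

Base case: a_1 = 1, and -1^3 + 1^2 + 2·1 − 1 = 1.
Assume a_m = -m^3 + m^2 + 2m − 1.
Then a_{m+1} = a_m + (-3m^2 − m + 2) = (-m^3 + m^2 + 2m − 1) + (-3m^2 − m + 2) = -m^3 − 2m^2 + m + 1,
and -(m+1)^3 + (m+1)^2 + 2·(m+1) − 1 = -m^3 − 2m^2 + m + 1.
This completes the inductive step, so a_n = -n^3 + n^2 + 2n − 1 for all n ≥ 1.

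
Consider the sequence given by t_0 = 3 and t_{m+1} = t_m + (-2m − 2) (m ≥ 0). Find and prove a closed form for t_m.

Claim: t_m = -m^2 − m + 3.

Base case: t_0 = 3, and -0^2 − 0 + 3 = 3.
Assume t_j = -j^2 − j + 3.
Then t_{j+1} = t_j + (-2j − 2) = (-j^2 − j + 3) + (-2j − 2) = -j^2 − 3j + 1,
and -(j+1)^2 − (j+1) + 3 = -j^2 − 3j + 1.
Hence t_m = -m^2 − m + 3 for every m ≥ 0, by induction.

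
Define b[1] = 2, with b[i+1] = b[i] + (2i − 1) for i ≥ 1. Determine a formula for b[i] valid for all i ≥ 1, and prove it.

Claim: b[i] = i^2 − 2i + 3.

Base case: b[1] = 2, and 1^2 − 2·1 + 3 = 2.
Assume b[j] = j^2 − 2j + 3.
Then b[j+1] = b[j] + (2j − 1) = (j^2 − 2j + 3) + (2j − 1) = j^2 + 2,
and (j+1)^2 − 2·(j+1) + 3 = j^2 + 2.
Hence b[i] = i^2 − 2i + 3 for every i ≥ 1, by induction.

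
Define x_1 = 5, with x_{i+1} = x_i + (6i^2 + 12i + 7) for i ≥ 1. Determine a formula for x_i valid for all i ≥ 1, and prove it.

Claim: x_i = 2i^3 + 3i^2 + 2i − 2.

Base case: x_1 = 5, and 2·1^3 + 3·1^2 + 2·1 − 2 = 5.
Assume x_k = 2k^3 + 3k^2 + 2k − 2.
Then x_{k+1} = x_k + (6k^2 + 12k + 7) = (2k^3 + 3k^2 + 2k − 2) + (6k^2 + 12k + 7) = 2k^3 + 9k^2 + 14k + 5,
and 2·(k+1)^3 + 3·(k+1)^2 + 2·(k+1) − 2 = 2k^3 + 9k^2 + 14k + 5.
Hence x_i = 2i^3 + 3i^2 + 2i − 2 for every i ≥ 1, by induction.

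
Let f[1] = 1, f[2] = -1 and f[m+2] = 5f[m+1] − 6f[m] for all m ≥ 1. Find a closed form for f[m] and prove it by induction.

Claim: f[m] = -3^m + 2·2^m.

Base cases: f[1] = 1 and -3^1 + 2·2^1 = 1; f[2] = -1 and -3^2 + 2·2^2 = -1.
Assume f[i] = -3^i + 2·2^i for all 1 ≤ i ≤ j, where j ≥ 2.
Then f[j+1] = 5f[j] − 6f[j−1] = 5·(-3^j + 2·2^j) − 6·(-3^{j−1} + 2·2^{j−1}) = -(5·3 − 6)3^{j−1} + 2·(5·2 − 6)2^{j−1} = -9·3^{j−1} + 8·2^{j−1} = -3^{j+1} + 2·2^{j+1}.
By strong induction, f[m] = -3^m + 2·2^m for all m ≥ 1.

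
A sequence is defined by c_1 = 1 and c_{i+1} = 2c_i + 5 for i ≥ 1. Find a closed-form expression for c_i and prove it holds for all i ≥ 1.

Claim: c_i = 3·2^i − 5.

Base case: c_1 = 1, and 3·2^1 − 5 = 6 − 5 = 1.
Assume c_m = 3·2^m − 5 for some m ≥ 1.
Then c_{m+1} = 2c_m + 5 = 2·(3·2^m − 5) + 5 = 6·2^m − 10 + 5 = 3·2^{m+1} − 5.
This completes the inductive step, so c_i = 3·2^i − 5 for all i ≥ 1.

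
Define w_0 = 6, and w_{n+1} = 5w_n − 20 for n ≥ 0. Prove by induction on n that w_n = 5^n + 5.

Base case: w_0 = 6, and 5^0 + 5 = 1 + 5 = 6.
Assume w_m = 5^m + 5 for some m ≥ 0.
Then w_{m+1} = 5w_m − 20 = 5·(5^m + 5) − 20 = 5^{m+1} + 25 − 20 = 5^{m+1} + 5.
So the formula holds for m+1, and by induction w_n = 5^n + 5 for all n ≥ 0.

w_n = 5^n + 5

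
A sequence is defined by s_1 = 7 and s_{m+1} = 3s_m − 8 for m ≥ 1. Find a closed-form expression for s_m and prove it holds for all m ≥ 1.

Claim: s_m = 3^m + 4.

Base case: s_1 = 7, and 3^1 + 4 = 3 + 4 = 7.
Assume s_r = 3^r + 4 for some r ≥ 1.
Then s_{r+1} = 3s_r − 8 = 3·(3^r + 4) − 8 = 3^{r+1} + 12 − 8 = 3^{r+1} + 4.
By induction, s_m = 3^m + 4 for all m ≥ 1.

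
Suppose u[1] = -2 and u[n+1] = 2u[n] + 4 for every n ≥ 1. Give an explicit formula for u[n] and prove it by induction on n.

Claim: u[n] = 2^n − 4.

Base case: u[1] = -2, and 2^1 − 4 = 2 − 4 = -2.
Assume u[k] = 2^k − 4 for some k ≥ 1.
Then u[k+1] = 2u[k] + 4 = 2·(2^k − 4) + 4 = 2^{k+1} − 8 + 4 = 2^{k+1} − 4.
Hence u[n] = 2^n − 4 for every n ≥ 1, by induction.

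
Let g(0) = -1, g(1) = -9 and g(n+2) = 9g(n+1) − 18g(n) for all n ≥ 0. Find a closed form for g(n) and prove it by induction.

Claim: g(n) = 3^n − 2·6^n.

Base cases: g(0) = -1 and 3^0 − 2·6^0 = -1; g(1) = -9 and 3^1 − 2·6^1 = -9.
Assume g(j) = 3^j − 2·6^j for all 0 ≤ j ≤ k, where k ≥ 1.
Then g(k+1) = 9g(k) − 18g(k−1) = 9·(3^k − 2·6^k) − 18·(3^{k−1} − 2·6^{k−1}) = (9·3 − 18)3^{k−1} − 2·(9·6 − 18)6^{k−1} = 9·3^{k−1} − 72·6^{k−1} = 3^{k+1} − 2·6^{k+1}.
Hence g(n) = 3^n − 2·6^n for every n ≥ 0, by strong induction.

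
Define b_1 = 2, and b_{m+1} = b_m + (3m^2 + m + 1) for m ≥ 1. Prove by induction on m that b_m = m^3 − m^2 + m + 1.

Base case: b_1 = 2, and 1^3 − 1^2 + 1 + 1 = 2.
Assume b_r = r^3 − r^2 + r + 1.
Then b_{r+1} = b_r + (3r^2 + r + 1) = (r^3 − r^2 + r + 1) + (3r^2 + r + 1) = r^3 + 2r^2 + 2r + 2,
and (r+1)^3 − (r+1)^2 + (r+1) + 1 = r^3 + 2r^2 + 2r + 2.
By induction, b_m = m^3 − m^2 + m + 1 for all m ≥ 1.

b_m = m^3 − m^2 + m + 1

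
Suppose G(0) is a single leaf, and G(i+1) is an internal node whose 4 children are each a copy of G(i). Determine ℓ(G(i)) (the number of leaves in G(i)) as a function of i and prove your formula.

Claim: ℓ(G(i)) = 4^i.

Base case: ℓ(G(0)) = 1, and 4^0 = 1.
Assume ℓ(G(j)) = 4^j.
Then ℓ(G(j+1)) = 4·ℓ(G(j)) = 4·4^j = 4^{j+1}.
By induction, ℓ(G(i)) = 4^i for all i ≥ 0.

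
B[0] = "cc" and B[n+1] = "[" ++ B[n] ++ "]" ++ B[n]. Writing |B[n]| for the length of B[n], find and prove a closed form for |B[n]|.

Claim: |B[n]| = 2^{n+2} − 2.

Base case: |B[0]| = 2, and 2^{0+2} − 2 = 2.
Assume |B[k]| = 2^{k+2} − 2.
Then |B[k+1]| = 1 + |B[k]| + 1 + |B[k]| = 2|B[k]| + 2 = 2(2^{k+2} − 2) + 2 = 2^{k+3} − 4 + 2 = 2^{k+3} − 2.
Hence |B[n]| = 2^{n+2} − 2 for every n ≥ 0, by induction.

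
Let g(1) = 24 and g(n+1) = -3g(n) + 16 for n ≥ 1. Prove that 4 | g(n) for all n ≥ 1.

Base case: g(1) = 24 = 4·6, so 4 | g(1).
Assume 4 | g(j), so g(j) = 4t for some integer t.
Then g(j+1) = -3g(j) + 16 = -3·(4t) + 16 = 4(-3t + 4), so 4 | g(j+1).
Hence 4 | g(n) for every n ≥ 1, by induction.

4 | g(n)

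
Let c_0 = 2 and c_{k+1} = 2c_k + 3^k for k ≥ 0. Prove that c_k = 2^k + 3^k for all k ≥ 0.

Base case: c_0 = 2, and 2^0 + 3^0 = 1 + 1 = 2.
Assume c_m = 2^m + 3^m for some m ≥ 0.
Then c_{m+1} = 2c_m + 3^m = 2·(2^m + 3^m) + 3^m = 2^{m+1} + 2·3^m + 3^m = 2^{m+1} + 3·3^m = 2^{m+1} + 3^{m+1}.
So the formula holds for m+1, and by induction c_k = 2^k + 3^k for all k ≥ 0.

c_k = 2^k + 3^k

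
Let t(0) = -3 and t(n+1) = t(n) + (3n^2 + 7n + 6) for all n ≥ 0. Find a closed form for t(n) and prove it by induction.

Claim: t(n) = n^3 + 2n^2 + 3n − 3.

Base case: t(0) = -3, and 0^3 + 2·0^2 + 3·0 − 3 = -3.
Assume t(k) = k^3 + 2k^2 + 3k − 3.
Then t(k+1) = t(k) + (3k^2 + 7k + 6) = (k^3 + 2k^2 + 3k − 3) + (3k^2 + 7k + 6) = k^3 + 5k^2 + 10k + 3,
and (k+1)^3 + 2·(k+1)^2 + 3·(k+1) − 3 = k^3 + 5k^2 + 10k + 3.
Hence t(n) = n^3 + 2n^2 + 3n − 3 for every n ≥ 0, by induction.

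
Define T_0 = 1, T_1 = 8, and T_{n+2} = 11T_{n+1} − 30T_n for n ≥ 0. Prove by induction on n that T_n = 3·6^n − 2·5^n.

Base cases: T_0 = 1 and 3·6^0 − 2·5^0 = 1; T_1 = 8 and 3·6^1 − 2·5^1 = 8.
Assume T_j = 3·6^j − 2·5^j for all 0 ≤ j ≤ k, where k ≥ 1.
Then T_{k+1} = 11T_k − 30T_{k−1} = 11·(3·6^k − 2·5^k) − 30·(3·6^{k−1} − 2·5^{k−1}) = 3·(11·6 − 30)6^{k−1} − 2·(11·5 − 30)5^{k−1} = 108·6^{k−1} − 50·5^{k−1} = 3·6^{k+1} − 2·5^{k+1}.
So the formula holds for k+1, and by strong induction T_n = 3·6^n − 2·5^n for all n ≥ 0.

T_n = 3·6^n − 2·5^n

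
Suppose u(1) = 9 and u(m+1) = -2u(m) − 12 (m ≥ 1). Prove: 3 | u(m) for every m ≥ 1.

Base case: u(1) = 9 = 3·3, so 3 | u(1).
Assume 3 | u(k), so u(k) = 3t for some integer t.
Then u(k+1) = -2u(k) − 12 = -2·(3t) − 12 = 3(-2t − 4), so 3 | u(k+1).
By induction, 3 | u(m) for all m ≥ 1.

3 | u(m)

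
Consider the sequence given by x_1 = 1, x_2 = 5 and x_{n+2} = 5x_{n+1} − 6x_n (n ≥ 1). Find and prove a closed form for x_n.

Claim: x_n = 3^n − 2^n.

Base cases: x_1 = 1 and 3^1 − 2^1 = 1; x_2 = 5 and 3^2 − 2^2 = 5.
Assume x_j = 3^j − 2^j for all 1 ≤ j ≤ m, where m ≥ 2.
Then x_{m+1} = 5x_m − 6x_{m−1} = 5·(3^m − 2^m) − 6·(3^{m−1} − 2^{m−1}) = (5·3 − 6)3^{m−1} − (5·2 − 6)2^{m−1} = 9·3^{m−1} − 4·2^{m−1} = 3^{m+1} − 2^{m+1}.
This completes the inductive step, so x_n = 3^n − 2^n for all n ≥ 1.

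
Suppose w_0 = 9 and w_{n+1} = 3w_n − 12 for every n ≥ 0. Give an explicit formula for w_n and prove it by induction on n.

Claim: w_n = 3^{n+1} + 6.

Base case: w_0 = 9, and 3^{0+1} + 6 = 3 + 6 = 9.
Assume w_j = 3^{j+1} + 6 for some j ≥ 0.
Then w_{j+1} = 3w_j − 12 = 3·(3^{j+1} + 6) − 12 = 3^{j+2} + 18 − 12 = 3^{j+2} + 6.
By induction, w_n = 3^{n+1} + 6 for all n ≥ 0.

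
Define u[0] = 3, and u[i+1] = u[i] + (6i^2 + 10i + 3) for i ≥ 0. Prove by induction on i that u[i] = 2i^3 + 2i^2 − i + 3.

Base case: u[0] = 3, and 2·0^3 + 2·0^2 − 0 + 3 = 3.
Assume u[j] = 2j^3 + 2j^2 − j + 3.
Then u[j+1] = u[j] + (6j^2 + 10j + 3) = (2j^3 + 2j^2 − j + 3) + (6j^2 + 10j + 3) = 2j^3 + 8j^2 + 9j + 6,
and 2·(j+1)^3 + 2·(j+1)^2 − (j+1) + 3 = 2j^3 + 8j^2 + 9j + 6.
Hence u[i] = 2i^3 + 2i^2 − i + 3 for every i ≥ 0, by induction.

u[i] = 2i^3 + 2i^2 − i + 3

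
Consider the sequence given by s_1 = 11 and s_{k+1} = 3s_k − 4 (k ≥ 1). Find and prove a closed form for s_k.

Claim: s_k = 3^{k+1} + 2.

Base case: s_1 = 11, and 3^{1+1} + 2 = 9 + 2 = 11.
Assume s_r = 3^{r+1} + 2 for some r ≥ 1.
Then s_{r+1} = 3s_r − 4 = 3·(3^{r+1} + 2) − 4 = 3^{r+2} + 6 − 4 = 3^{r+2} + 2.
So the formula holds for r+1, and by induction s_k = 3^{k+1} + 2 for all k ≥ 1.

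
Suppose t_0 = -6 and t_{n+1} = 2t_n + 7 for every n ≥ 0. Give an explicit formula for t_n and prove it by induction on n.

Claim: t_n = 2^n − 7.

Base case: t_0 = -6, and 2^0 − 7 = 1 − 7 = -6.
Assume t_r = 2^r − 7 for some r ≥ 0.
Then t_{r+1} = 2t_r + 7 = 2·(2^r − 7) + 7 = 2^{r+1} − 14 + 7 = 2^{r+1} − 7.
By induction, t_n = 2^n − 7 for all n ≥ 0.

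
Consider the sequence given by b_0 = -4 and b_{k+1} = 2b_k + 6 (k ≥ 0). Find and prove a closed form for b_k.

Claim: b_k = 2^{k+1} − 6.

Base case: b_0 = -4, and 2^{0+1} − 6 = 2 − 6 = -4.
Assume b_m = 2^{m+1} − 6 for some m ≥ 0.
Then b_{m+1} = 2b_m + 6 = 2·(2^{m+1} − 6) + 6 = 2^{m+2} − 12 + 6 = 2^{m+2} − 6.
So the formula holds for m+1, and by induction b_k = 2^{k+1} − 6 for all k ≥ 0.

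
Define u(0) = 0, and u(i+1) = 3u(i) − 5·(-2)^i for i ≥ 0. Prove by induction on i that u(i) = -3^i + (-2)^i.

Base case: u(0) = 0, and -3^0 + (-2)^0 = -1 + 1 = 0.
Assume u(k) = -3^k + (-2)^k for some k ≥ 0.
Then u(k+1) = 3u(k) − 5·(-2)^k = 3·(-3^k + (-2)^k) − 5·(-2)^k = -3^{k+1} + 3·(-2)^k − 5·(-2)^k = -3^{k+1} − 2·(-2)^k = -3^{k+1} + (-2)^{k+1}.
So the formula holds for k+1, and by induction u(i) = -3^i + (-2)^i for all i ≥ 0.

u(i) = -3^i + (-2)^i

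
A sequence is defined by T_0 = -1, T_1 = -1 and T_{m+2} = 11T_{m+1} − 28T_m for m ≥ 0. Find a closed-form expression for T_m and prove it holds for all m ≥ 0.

Claim: T_m = 7^m − 2·4^m.

Base cases: T_0 = -1 and 7^0 − 2·4^0 = -1; T_1 = -1 and 7^1 − 2·4^1 = -1.
Assume T_j = 7^j − 2·4^j for all 0 ≤ j ≤ r, where r ≥ 1.
Then T_{r+1} = 11T_r − 28T_{r−1} = 11·(7^r − 2·4^r) − 28·(7^{r−1} − 2·4^{r−1}) = (11·7 − 28)7^{r−1} − 2·(11·4 − 28)4^{r−1} = 49·7^{r−1} − 32·4^{r−1} = 7^{r+1} − 2·4^{r+1}.
So the formula holds for r+1, and by strong induction T_m = 7^m − 2·4^m for all m ≥ 0.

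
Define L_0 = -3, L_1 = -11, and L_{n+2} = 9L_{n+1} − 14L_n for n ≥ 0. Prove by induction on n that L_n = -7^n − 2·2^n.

Base cases: L_0 = -3 and -7^0 − 2·2^0 = -3; L_1 = -11 and -7^1 − 2·2^1 = -11.
Assume L_j = -7^j − 2·2^j for all 0 ≤ j ≤ k, where k ≥ 1.
Then L_{k+1} = 9L_k − 14L_{k−1} = 9·(-7^k − 2·2^k) − 14·(-7^{k−1} − 2·2^{k−1}) = -(9·7 − 14)7^{k−1} − 2·(9·2 − 14)2^{k−1} = -49·7^{k−1} − 8·2^{k−1} = -7^{k+1} − 2·2^{k+1}.
By strong induction, L_n = -7^n − 2·2^n for all n ≥ 0.

L_n = -7^n − 2·2^n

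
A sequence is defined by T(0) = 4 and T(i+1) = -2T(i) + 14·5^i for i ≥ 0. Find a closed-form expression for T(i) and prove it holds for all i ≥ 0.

Claim: T(i) = 2·(-2)^i + 2·5^i.

Base case: T(0) = 4, and 2·(-2)^0 + 2·5^0 = 2 + 2 = 4.
Assume T(j) = 2·(-2)^j + 2·5^j for some j ≥ 0.
Then T(j+1) = -2T(j) + 14·5^j = -2·(2·(-2)^j + 2·5^j) + 14·5^j = 2·(-2)^{j+1} − 4·5^j + 14·5^j = 2·(-2)^{j+1} + 10·5^j = 2·(-2)^{j+1} + 2·5^{j+1}.
By induction, T(i) = 2·(-2)^i + 2·5^i for all i ≥ 0.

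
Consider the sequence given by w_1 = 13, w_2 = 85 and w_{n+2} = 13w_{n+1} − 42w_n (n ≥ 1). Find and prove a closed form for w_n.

Claim: w_n = 7^n + 6^n.

Base cases: w_1 = 13 and 7^1 + 6^1 = 13; w_2 = 85 and 7^2 + 6^2 = 85.
Assume w_j = 7^j + 6^j for all 1 ≤ j ≤ m, where m ≥ 2.
Then w_{m+1} = 13w_m − 42w_{m−1} = 13·(7^m + 6^m) − 42·(7^{m−1} + 6^{m−1}) = (13·7 − 42)7^{m−1} + (13·6 − 42)6^{m−1} = 49·7^{m−1} + 36·6^{m−1} = 7^{m+1} + 6^{m+1}.
So the formula holds for m+1, and by strong induction w_n = 7^n + 6^n for all n ≥ 1.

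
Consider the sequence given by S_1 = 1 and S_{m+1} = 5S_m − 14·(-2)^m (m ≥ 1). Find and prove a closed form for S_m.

Claim: S_m = 5^m + 2·(-2)^m.

Base case: S_1 = 1, and 5^1 + 2·(-2)^1 = 5 − 4 = 1.
Assume S_r = 5^r + 2·(-2)^r for some r ≥ 1.
Then S_{r+1} = 5S_r − 14·(-2)^r = 5·(5^r + 2·(-2)^r) − 14·(-2)^r = 5^{r+1} + 10·(-2)^r − 14·(-2)^r = 5^{r+1} − 4·(-2)^r = 5^{r+1} + 2·(-2)^{r+1}.
By induction, S_m = 5^m + 2·(-2)^m for all m ≥ 1.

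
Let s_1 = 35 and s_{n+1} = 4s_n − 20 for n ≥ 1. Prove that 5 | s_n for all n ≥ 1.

Base case: s_1 = 35 = 5·7, so 5 | s_1.
Assume 5 | s_k, so s_k = 5t for some integer t.
Then s_{k+1} = 4s_k − 20 = 4·(5t) − 20 = 5(4t − 4), so 5 | s_{k+1}.
This completes the inductive step, so 5 | s_n for all n ≥ 1.

5 | s_n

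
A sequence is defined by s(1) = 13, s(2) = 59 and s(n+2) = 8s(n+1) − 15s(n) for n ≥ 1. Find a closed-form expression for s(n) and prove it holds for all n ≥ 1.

Claim: s(n) = 3^n + 2·5^n.

Base cases: s(1) = 13 and 3^1 + 2·5^1 = 13; s(2) = 59 and 3^2 + 2·5^2 = 59.
Assume s(j) = 3^j + 2·5^j for all 1 ≤ j ≤ m, where m ≥ 2.
Then s(m+1) = 8s(m) − 15s(m−1) = 8·(3^m + 2·5^m) − 15·(3^{m−1} + 2·5^{m−1}) = (8·3 − 15)3^{m−1} + 2·(8·5 − 15)5^{m−1} = 9·3^{m−1} + 50·5^{m−1} = 3^{m+1} + 2·5^{m+1}.
By strong induction, s(n) = 3^n + 2·5^n for all n ≥ 1.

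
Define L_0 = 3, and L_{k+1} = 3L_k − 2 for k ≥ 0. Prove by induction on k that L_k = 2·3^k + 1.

Base case: L_0 = 3, and 2·3^0 + 1 = 2 + 1 = 3.
Assume L_r = 2·3^r + 1 for some r ≥ 0.
Then L_{r+1} = 3L_r − 2 = 3·(2·3^r + 1) − 2 = 6·3^r + 3 − 2 = 2·3^{r+1} + 1.
Hence L_k = 2·3^k + 1 for every k ≥ 0, by induction.

L_k = 2·3^k + 1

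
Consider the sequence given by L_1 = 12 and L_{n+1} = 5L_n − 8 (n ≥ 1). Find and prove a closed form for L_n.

Claim: L_n = 2·5^n + 2.

Base case: L_1 = 12, and 2·5^1 + 2 = 10 + 2 = 12.
Assume L_m = 2·5^m + 2 for some m ≥ 1.
Then L_{m+1} = 5L_m − 8 = 5·(2·5^m + 2) − 8 = 10·5^m + 10 − 8 = 2·5^{m+1} + 2.
Hence L_n = 2·5^n + 2 for every n ≥ 1, by induction.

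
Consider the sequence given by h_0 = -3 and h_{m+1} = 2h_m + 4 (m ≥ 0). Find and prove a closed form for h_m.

Claim: h_m = 2^m − 4.

Base case: h_0 = -3, and 2^0 − 4 = 1 − 4 = -3.
Assume h_r = 2^r − 4 for some r ≥ 0.
Then h_{r+1} = 2h_r + 4 = 2·(2^r − 4) + 4 = 2^{r+1} − 8 + 4 = 2^{r+1} − 4.
Hence h_m = 2^m − 4 for every m ≥ 0, by induction.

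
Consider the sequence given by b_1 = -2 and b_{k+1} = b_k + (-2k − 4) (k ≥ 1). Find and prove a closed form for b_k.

Claim: b_k = -k^2 − 3k + 2.

Base case: b_1 = -2, and -1^2 − 3·1 + 2 = -2.
Assume b_m = -m^2 − 3m + 2.
Then b_{m+1} = b_m + (-2m − 4) = (-m^2 − 3m + 2) + (-2m − 4) = -m^2 − 5m − 2,
and -(m+1)^2 − 3·(m+1) + 2 = -m^2 − 5m − 2.
Hence b_k = -k^2 − 3k + 2 for every k ≥ 1, by induction.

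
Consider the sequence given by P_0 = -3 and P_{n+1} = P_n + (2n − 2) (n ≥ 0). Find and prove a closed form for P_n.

Claim: P_n = n^2 − 3n − 3.

Base case: P_0 = -3, and 0^2 − 3·0 − 3 = -3.
Assume P_r = r^2 − 3r − 3.
Then P_{r+1} = P_r + (2r − 2) = (r^2 − 3r − 3) + (2r − 2) = r^2 − r − 5,
and (r+1)^2 − 3·(r+1) − 3 = r^2 − r − 5.
By induction, P_n = n^2 − 3n − 3 for all n ≥ 0.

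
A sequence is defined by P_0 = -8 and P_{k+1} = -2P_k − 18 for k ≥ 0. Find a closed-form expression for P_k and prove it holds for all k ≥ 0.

Claim: P_k = -2·(-2)^k − 6.

Base case: P_0 = -8, and -2·(-2)^0 − 6 = -2 − 6 = -8.
Assume P_r = -2·(-2)^r − 6 for some r ≥ 0.
Then P_{r+1} = -2P_r − 18 = -2·(-2·(-2)^r − 6) − 18 = 4·(-2)^r + 12 − 18 = -2·(-2)^{r+1} − 6.
By induction, P_k = -2·(-2)^k − 6 for all k ≥ 0.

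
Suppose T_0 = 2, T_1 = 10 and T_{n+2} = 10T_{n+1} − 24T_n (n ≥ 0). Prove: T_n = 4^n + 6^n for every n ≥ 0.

Base cases: T_0 = 2 and 4^0 + 6^0 = 2; T_1 = 10 and 4^1 + 6^1 = 10.
Assume T_i = 4^i + 6^i for all 0 ≤ i ≤ j, where j ≥ 1.
Then T_{j+1} = 10T_j − 24T_{j−1} = 10·(4^j + 6^j) − 24·(4^{j−1} + 6^{j−1}) = (10·4 − 24)4^{j−1} + (10·6 − 24)6^{j−1} = 16·4^{j−1} + 36·6^{j−1} = 4^{j+1} + 6^{j+1}.
Hence T_n = 4^n + 6^n for every n ≥ 0, by strong induction.

T_n = 4^n + 6^n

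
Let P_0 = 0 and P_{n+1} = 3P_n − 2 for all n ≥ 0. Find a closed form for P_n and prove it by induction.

Claim: P_n = -3^n + 1.

Base case: P_0 = 0, and -3^0 + 1 = -1 + 1 = 0.
Assume P_r = -3^r + 1 for some r ≥ 0.
Then P_{r+1} = 3P_r − 2 = 3·(-3^r + 1) − 2 = -3^{r+1} + 3 − 2 = -3^{r+1} + 1.
This completes the inductive step, so P_n = -3^n + 1 for all n ≥ 0.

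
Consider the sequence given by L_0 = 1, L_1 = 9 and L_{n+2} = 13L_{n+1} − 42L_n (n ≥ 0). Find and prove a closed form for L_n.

Claim: L_n = 3·7^n − 2·6^n.

Base cases: L_0 = 1 and 3·7^0 − 2·6^0 = 1; L_1 = 9 and 3·7^1 − 2·6^1 = 9.
Assume L_j = 3·7^j − 2·6^j for all 0 ≤ j ≤ r, where r ≥ 1.
Then L_{r+1} = 13L_r − 42L_{r−1} = 13·(3·7^r − 2·6^r) − 42·(3·7^{r−1} − 2·6^{r−1}) = 3·(13·7 − 42)7^{r−1} − 2·(13·6 − 42)6^{r−1} = 147·7^{r−1} − 72·6^{r−1} = 3·7^{r+1} − 2·6^{r+1}.
This completes the inductive step, so L_n = 3·7^n − 2·6^n for all n ≥ 0.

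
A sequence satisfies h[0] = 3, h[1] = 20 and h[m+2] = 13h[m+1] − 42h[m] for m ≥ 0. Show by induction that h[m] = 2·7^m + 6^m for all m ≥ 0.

Base cases: h[0] = 3 and 2·7^0 + 6^0 = 3; h[1] = 20 and 2·7^1 + 6^1 = 20.
Assume h[i] = 2·7^i + 6^i for all 0 ≤ i ≤ j, where j ≥ 1.
Then h[j+1] = 13h[j] − 42h[j−1] = 13·(2·7^j + 6^j) − 42·(2·7^{j−1} + 6^{j−1}) = 2·(13·7 − 42)7^{j−1} + (13·6 − 42)6^{j−1} = 98·7^{j−1} + 36·6^{j−1} = 2·7^{j+1} + 6^{j+1}.
By strong induction, h[m] = 2·7^m + 6^m for all m ≥ 0.

h[m] = 2·7^m + 6^m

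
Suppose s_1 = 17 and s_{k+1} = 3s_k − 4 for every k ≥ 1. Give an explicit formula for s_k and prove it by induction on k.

Claim: s_k = 5·3^k + 2.

Base case: s_1 = 17, and 5·3^1 + 2 = 15 + 2 = 17.
Assume s_j = 5·3^j + 2 for some j ≥ 1.
Then s_{j+1} = 3s_j − 4 = 3·(5·3^j + 2) − 4 = 15·3^j + 6 − 4 = 5·3^{j+1} + 2.
Hence s_k = 5·3^k + 2 for every k ≥ 1, by induction.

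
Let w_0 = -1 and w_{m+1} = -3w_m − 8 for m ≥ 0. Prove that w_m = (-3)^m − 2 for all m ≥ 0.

Base case: w_0 = -1, and (-3)^0 − 2 = 1 − 2 = -1.
Assume w_k = (-3)^k − 2 for some k ≥ 0.
Then w_{k+1} = -3w_k − 8 = -3·((-3)^k − 2) − 8 = -3·(-3)^k + 6 − 8 = (-3)^{k+1} − 2.
So the formula holds for k+1, and by induction w_m = (-3)^m − 2 for all m ≥ 0.

w_m = (-3)^m − 2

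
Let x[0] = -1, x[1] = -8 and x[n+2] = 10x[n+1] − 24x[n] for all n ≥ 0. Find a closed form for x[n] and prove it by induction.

Claim: x[n] = 4^n − 2·6^n.

Base cases: x[0] = -1 and 4^0 − 2·6^0 = -1; x[1] = -8 and 4^1 − 2·6^1 = -8.
Assume x[j] = 4^j − 2·6^j for all 0 ≤ j ≤ m, where m ≥ 1.
Then x[m+1] = 10x[m] − 24x[m−1] = 10·(4^m − 2·6^m) − 24·(4^{m−1} − 2·6^{m−1}) = (10·4 − 24)4^{m−1} − 2·(10·6 − 24)6^{m−1} = 16·4^{m−1} − 72·6^{m−1} = 4^{m+1} − 2·6^{m+1}.
So the formula holds for m+1, and by strong induction x[n] = 4^n − 2·6^n for all n ≥ 0.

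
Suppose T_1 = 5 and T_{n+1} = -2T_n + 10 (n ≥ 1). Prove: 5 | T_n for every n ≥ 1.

Base case: T_1 = 5 = 5·1, so 5 | T_1.
Assume 5 | T_j, so T_j = 5t for some integer t.
Then T_{j+1} = -2T_j + 10 = -2·(5t) + 10 = 5(-2t + 2), so 5 | T_{j+1}.
By induction, 5 | T_n for all n ≥ 1.

5 | T_n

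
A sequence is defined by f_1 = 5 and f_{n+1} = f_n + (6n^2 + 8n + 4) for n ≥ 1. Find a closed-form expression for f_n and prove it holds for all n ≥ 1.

Claim: f_n = 2n^3 + n^2 + n + 1.

Base case: f_1 = 5, and 2·1^3 + 1^2 + 1 + 1 = 5.
Assume f_r = 2r^3 + r^2 + r + 1.
Then f_{r+1} = f_r + (6r^2 + 8r + 4) = (2r^3 + r^2 + r + 1) + (6r^2 + 8r + 4) = 2r^3 + 7r^2 + 9r + 5,
and 2·(r+1)^3 + (r+1)^2 + (r+1) + 1 = 2r^3 + 7r^2 + 9r + 5.
This completes the inductive step, so f_n = 2n^3 + n^2 + n + 1 for all n ≥ 1.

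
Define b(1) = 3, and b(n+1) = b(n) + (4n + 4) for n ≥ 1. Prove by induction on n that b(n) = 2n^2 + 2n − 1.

Base case: b(1) = 3, and 2·1^2 + 2·1 − 1 = 3.
Assume b(r) = 2r^2 + 2r − 1.
Then b(r+1) = b(r) + (4r + 4) = (2r^2 + 2r − 1) + (4r + 4) = 2r^2 + 6r + 3,
and 2·(r+1)^2 + 2·(r+1) − 1 = 2r^2 + 6r + 3.
Hence b(n) = 2n^2 + 2n − 1 for every n ≥ 1, by induction.

b(n) = 2n^2 + 2n − 1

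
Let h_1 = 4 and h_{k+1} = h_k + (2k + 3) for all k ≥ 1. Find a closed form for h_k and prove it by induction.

Claim: h_k = k^2 + 2k + 1.

Base case: h_1 = 4, and 1^2 + 2·1 + 1 = 4.
Assume h_j = j^2 + 2j + 1.
Then h_{j+1} = h_j + (2j + 3) = (j^2 + 2j + 1) + (2j + 3) = j^2 + 4j + 4,
and (j+1)^2 + 2·(j+1) + 1 = j^2 + 4j + 4.
By induction, h_k = k^2 + 2k + 1 for all k ≥ 1.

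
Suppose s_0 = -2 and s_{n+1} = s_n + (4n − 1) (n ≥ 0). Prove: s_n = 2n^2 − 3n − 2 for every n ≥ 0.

Base case: s_0 = -2, and 2·0^2 − 3·0 − 2 = -2.
Assume s_k = 2k^2 − 3k − 2.
Then s_{k+1} = s_k + (4k − 1) = (2k^2 − 3k − 2) + (4k − 1) = 2k^2 + k − 3,
and 2·(k+1)^2 − 3·(k+1) − 2 = 2k^2 + k − 3.
Hence s_n = 2n^2 − 3n − 2 for every n ≥ 0, by induction.

s_n = 2n^2 − 3n − 2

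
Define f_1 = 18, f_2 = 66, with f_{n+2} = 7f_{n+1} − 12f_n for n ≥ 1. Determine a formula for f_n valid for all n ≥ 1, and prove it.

Claim: f_n = 3·4^n + 2·3^n.

Base cases: f_1 = 18 and 3·4^1 + 2·3^1 = 18; f_2 = 66 and 3·4^2 + 2·3^2 = 66.
Assume f_j = 3·4^j + 2·3^j for all 1 ≤ j ≤ r, where r ≥ 2.
Then f_{r+1} = 7f_r − 12f_{r−1} = 7·(3·4^r + 2·3^r) − 12·(3·4^{r−1} + 2·3^{r−1}) = 3·(7·4 − 12)4^{r−1} + 2·(7·3 − 12)3^{r−1} = 48·4^{r−1} + 18·3^{r−1} = 3·4^{r+1} + 2·3^{r+1}.
By strong induction, f_n = 3·4^n + 2·3^n for all n ≥ 1.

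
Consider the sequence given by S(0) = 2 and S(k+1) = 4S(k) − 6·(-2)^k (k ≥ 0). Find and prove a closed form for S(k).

Claim: S(k) = 4^k + (-2)^k.

Base case: S(0) = 2, and 4^0 + (-2)^0 = 1 + 1 = 2.
Assume S(r) = 4^r + (-2)^r for some r ≥ 0.
Then S(r+1) = 4S(r) − 6·(-2)^r = 4·(4^r + (-2)^r) − 6·(-2)^r = 4^{r+1} + 4·(-2)^r − 6·(-2)^r = 4^{r+1} − 2·(-2)^r = 4^{r+1} + (-2)^{r+1}.
Hence S(k) = 4^k + (-2)^k for every k ≥ 0, by induction.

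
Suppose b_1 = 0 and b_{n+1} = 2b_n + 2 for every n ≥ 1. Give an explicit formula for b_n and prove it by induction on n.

Claim: b_n = 2^n − 2.

Base case: b_1 = 0, and 2^1 − 2 = 2 − 2 = 0.
Assume b_j = 2^j − 2 for some j ≥ 1.
Then b_{j+1} = 2b_j + 2 = 2·(2^j − 2) + 2 = 2^{j+1} − 4 + 2 = 2^{j+1} − 2.
So the formula holds for j+1, and by induction b_n = 2^n − 2 for all n ≥ 1.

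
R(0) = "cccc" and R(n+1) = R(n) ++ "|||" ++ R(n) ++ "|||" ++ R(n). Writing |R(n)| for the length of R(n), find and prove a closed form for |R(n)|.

Claim: |R(n)| = 7·3^n − 3.

Base case: |R(0)| = 4, and 7·3^0 − 3 = 4.
Assume |R(m)| = 7·3^m − 3.
Then |R(m+1)| = 3|R(m)| + 6 = 3(7·3^m − 3) + 6 = 7·3^{m+1} − 9 + 6 = 7·3^{m+1} − 3.
So the formula holds for m+1, and by induction |R(n)| = 7·3^n − 3 for all n ≥ 0.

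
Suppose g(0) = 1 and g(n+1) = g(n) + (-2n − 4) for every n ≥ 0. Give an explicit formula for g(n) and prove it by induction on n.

Claim: g(n) = -n^2 − 3n + 1.

Base case: g(0) = 1, and -0^2 − 3·0 + 1 = 1.
Assume g(r) = -r^2 − 3r + 1.
Then g(r+1) = g(r) + (-2r − 4) = (-r^2 − 3r + 1) + (-2r − 4) = -r^2 − 5r − 3,
and -(r+1)^2 − 3·(r+1) + 1 = -r^2 − 5r − 3.
This completes the inductive step, so g(n) = -n^2 − 3n + 1 for all n ≥ 0.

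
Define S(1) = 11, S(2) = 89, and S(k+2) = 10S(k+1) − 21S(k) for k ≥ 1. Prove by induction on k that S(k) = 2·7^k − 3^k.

Base cases: S(1) = 11 and 2·7^1 − 3^1 = 11; S(2) = 89 and 2·7^2 − 3^2 = 89.
Assume S(j) = 2·7^j − 3^j for all 1 ≤ j ≤ r, where r ≥ 2.
Then S(r+1) = 10S(r) − 21S(r−1) = 10·(2·7^r − 3^r) − 21·(2·7^{r−1} − 3^{r−1}) = 2·(10·7 − 21)7^{r−1} − (10·3 − 21)3^{r−1} = 98·7^{r−1} − 9·3^{r−1} = 2·7^{r+1} − 3^{r+1}.
This completes the inductive step, so S(k) = 2·7^k − 3^k for all k ≥ 1.

S(k) = 2·7^k − 3^k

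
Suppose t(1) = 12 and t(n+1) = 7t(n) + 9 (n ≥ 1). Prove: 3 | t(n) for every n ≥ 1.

Base case: t(1) = 12 = 3·4, so 3 | t(1).
Assume 3 | t(r), so t(r) = 3s for some integer s.
Then t(r+1) = 7t(r) + 9 = 7·(3s) + 9 = 3(7s + 3), so 3 | t(r+1).
By induction, 3 | t(n) for all n ≥ 1.

3 | t(n)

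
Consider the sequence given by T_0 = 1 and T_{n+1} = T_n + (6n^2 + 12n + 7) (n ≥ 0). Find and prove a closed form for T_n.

Claim: T_n = 2n^3 + 3n^2 + 2n + 1.

Base case: T_0 = 1, and 2·0^3 + 3·0^2 + 2·0 + 1 = 1.
Assume T_r = 2r^3 + 3r^2 + 2r + 1.
Then T_{r+1} = T_r + (6r^2 + 12r + 7) = (2r^3 + 3r^2 + 2r + 1) + (6r^2 + 12r + 7) = 2r^3 + 9r^2 + 14r + 8,
and 2·(r+1)^3 + 3·(r+1)^2 + 2·(r+1) + 1 = 2r^3 + 9r^2 + 14r + 8.
By induction, T_n = 2n^3 + 3n^2 + 2n + 1 for all n ≥ 0.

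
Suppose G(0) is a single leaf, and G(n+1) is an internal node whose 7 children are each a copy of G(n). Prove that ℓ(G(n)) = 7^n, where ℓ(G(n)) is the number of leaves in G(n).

Base case: ℓ(G(0)) = 1, and 7^0 = 1.
Assume ℓ(G(m)) = 7^m.
Then ℓ(G(m+1)) = 7·ℓ(G(m)) = 7·7^m = 7^{m+1}.
This completes the inductive step, so ℓ(G(n)) = 7^n for all n ≥ 0.

ℓ(G(n)) = 7^n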